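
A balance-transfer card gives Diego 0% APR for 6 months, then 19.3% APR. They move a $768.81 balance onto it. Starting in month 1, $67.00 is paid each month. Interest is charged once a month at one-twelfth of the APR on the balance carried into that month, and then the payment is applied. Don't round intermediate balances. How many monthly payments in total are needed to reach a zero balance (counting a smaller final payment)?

Promo months 1–6 at r₀ = 0%/12 = 0; months 7+ at r₁ = 19.3%/12 = 0.0160833.
After month 6 (no interest yet): B = $768.81 − 6·$67.00 = $366.81.
Then at r₁ with $67.00/mo: n₂ = −ln(1 − r₁·B/P)/ln(1+r₁) ≈ 5.78 → 6 more payments.

12 payments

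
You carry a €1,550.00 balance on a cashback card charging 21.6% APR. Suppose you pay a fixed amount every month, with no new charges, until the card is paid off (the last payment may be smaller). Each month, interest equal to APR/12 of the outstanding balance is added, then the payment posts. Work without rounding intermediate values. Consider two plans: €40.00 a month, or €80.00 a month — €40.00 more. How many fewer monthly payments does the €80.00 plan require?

Monthly rate r = 21.6%/12 = 1.8% = 0.018.
At €40.00/mo: n = ⌈−ln(1 − rB₀/P)/ln(1+r)⌉ = 68 payments (last €0.90); total interest = total paid − €1,550.00 = €1,130.90.
At €80.00/mo: 25 payments (last €3.18); total interest €373.18.
Payments saved = 68 − 25 = 43.

43 fewer payments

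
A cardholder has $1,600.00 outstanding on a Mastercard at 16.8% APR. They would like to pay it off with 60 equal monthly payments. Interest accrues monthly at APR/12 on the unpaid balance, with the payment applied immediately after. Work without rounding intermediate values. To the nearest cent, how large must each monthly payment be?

Monthly rate r = 16.8%/12 = 1.4% = 0.014.
Level-payment amortization: P = B₀·r / (1 − (1+r)^(−n)) = 1600.00·0.014 / (1 − 1.014^(−60)).
Denominator 1 − (1+r)^(−60) = 0.565767125.
P = 22.4 / 0.565767125 ≈ 39.59.

$39.59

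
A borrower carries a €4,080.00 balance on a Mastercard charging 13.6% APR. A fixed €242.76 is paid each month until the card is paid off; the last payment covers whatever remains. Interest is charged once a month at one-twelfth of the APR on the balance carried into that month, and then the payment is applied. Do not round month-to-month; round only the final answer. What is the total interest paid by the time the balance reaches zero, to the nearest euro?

Monthly rate r = 13.6%/12 = 1.13333% = 0.0113333.
Payoff takes n = ⌈−ln(1 − rB₀/P)/ln(1+r)⌉ = ⌈18.750⌉ = 19 payments; the last is €182.42.
Total paid = 18·€242.76 + €182.42 = €4,552.10.
Total interest = total paid − principal = €4,552.10 − €4,080.00 = €472.10.

€472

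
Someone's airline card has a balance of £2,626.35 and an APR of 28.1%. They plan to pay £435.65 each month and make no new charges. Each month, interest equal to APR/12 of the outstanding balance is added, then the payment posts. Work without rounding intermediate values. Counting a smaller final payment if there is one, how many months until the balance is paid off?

7 payments

Monthly rate r = 28.1%/12 = 2.34167% = 0.0234167.
Recurrence: B ← B·(1+r) − £435.65.
Month 1: interest £61.50; balance after payment £2,252.20.
Month 2: interest £52.74; balance after payment £1,869.29.
Closed form: n = −ln(1 − rB₀/P)/ln(1+r) = −ln(0.85883)/ln(1.02342) ≈ 6.575, so the balance reaches zero during payment 7.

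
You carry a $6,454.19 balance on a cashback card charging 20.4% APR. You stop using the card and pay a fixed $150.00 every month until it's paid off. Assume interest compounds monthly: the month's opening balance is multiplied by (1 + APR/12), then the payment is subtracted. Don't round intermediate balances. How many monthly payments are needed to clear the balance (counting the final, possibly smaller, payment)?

Monthly rate r = 20.4%/12 = 1.7% = 0.017.
Recurrence: B ← B·(1+r) − $150.00.
Month 1: interest $109.72; balance after payment $6,413.91.
Month 2: interest $109.04; balance after payment $6,372.95.
Closed form: n = −ln(1 − rB₀/P)/ln(1+r) = −ln(0.26853)/ln(1.017) ≈ 77.997, so the balance reaches zero during payment 78.

78 months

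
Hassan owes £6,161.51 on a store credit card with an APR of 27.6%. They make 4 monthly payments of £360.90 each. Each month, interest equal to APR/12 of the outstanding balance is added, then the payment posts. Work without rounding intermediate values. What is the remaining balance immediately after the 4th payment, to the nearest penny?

Monthly rate r = 27.6%/12 = 2.3% = 0.023.
Each month: B ← B·(1+r) − £360.90.
Month 1: interest £141.71; balance after payment £5,942.32.
Month 2: interest £136.67; balance after payment £5,718.10.
Month 3: interest £131.52; balance after payment £5,488.71.
Month 4: interest £126.24; balance after payment £5,254.05.

£5,254.05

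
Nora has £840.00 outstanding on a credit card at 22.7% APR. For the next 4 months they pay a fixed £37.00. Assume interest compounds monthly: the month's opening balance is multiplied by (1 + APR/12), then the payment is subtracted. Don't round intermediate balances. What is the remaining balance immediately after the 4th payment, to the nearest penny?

Monthly rate r = 22.7%/12 = 1.89167% = 0.0189167.
Each month: B ← B·(1+r) − £37.00.
Month 1: interest £15.89; balance after payment £818.89.
Month 2: interest £15.49; balance after payment £797.38.
Month 3: interest £15.08; balance after payment £775.46.
Month 4: interest £14.67; balance after payment £753.13.

£753.13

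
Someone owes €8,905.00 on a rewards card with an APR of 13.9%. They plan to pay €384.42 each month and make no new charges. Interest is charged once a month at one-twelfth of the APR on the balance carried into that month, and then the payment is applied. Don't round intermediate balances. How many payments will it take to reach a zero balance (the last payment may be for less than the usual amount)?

28 months

Monthly rate r = 13.9%/12 = 1.15833% = 0.0115833.
Recurrence: B ← B·(1+r) − €384.42.
Month 1: interest €103.15; balance after payment €8,623.73.
Month 2: interest €99.89; balance after payment €8,339.20.
Closed form: n = −ln(1 − rB₀/P)/ln(1+r) = −ln(0.73167)/ln(1.01158) ≈ 27.127, so the balance reaches zero during payment 28.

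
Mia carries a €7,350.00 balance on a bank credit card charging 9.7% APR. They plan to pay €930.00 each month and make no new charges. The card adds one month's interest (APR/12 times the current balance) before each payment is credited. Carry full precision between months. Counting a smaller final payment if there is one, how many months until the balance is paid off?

Monthly rate r = 9.7%/12 = 0.808333% = 0.00808333.
Recurrence: B ← B·(1+r) − €930.00.
Month 1: interest €59.41; balance after payment €6,479.41.
Month 2: interest €52.38; balance after payment €5,601.79.
Closed form: n = −ln(1 − rB₀/P)/ln(1+r) = −ln(0.93612)/ln(1.00808) ≈ 8.200, so the balance reaches zero during payment 9.

9 payments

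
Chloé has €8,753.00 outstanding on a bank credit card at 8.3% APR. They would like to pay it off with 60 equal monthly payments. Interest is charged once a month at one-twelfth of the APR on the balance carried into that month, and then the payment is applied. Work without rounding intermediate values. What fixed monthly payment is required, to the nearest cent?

Monthly rate r = 8.3%/12 = 0.691667% = 0.00691667.
Level-payment amortization: P = B₀·r / (1 − (1+r)^(−n)) = 8753.00·0.00691667 / (1 − 1.00692^(−60)).
Denominator 1 − (1+r)^(−60) = 0.338715667.
P = 60.5416 / 0.338715667 ≈ 178.74.

€178.74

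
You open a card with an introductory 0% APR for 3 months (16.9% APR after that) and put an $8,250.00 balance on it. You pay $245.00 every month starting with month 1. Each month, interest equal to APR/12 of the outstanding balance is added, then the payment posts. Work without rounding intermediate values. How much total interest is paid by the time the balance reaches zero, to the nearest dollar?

Promo months 1–3 at r₀ = 0%/12 = 0; months 4+ at r₁ = 16.9%/12 = 0.0140833.
After month 3 (no interest yet): B = $8,250.00 − 3·$245.00 = $7,515.00.
Then at r₁ with $245.00/mo: n₂ = −ln(1 − r₁·B/P)/ln(1+r₁) ≈ 40.44 → 41 more payments.
Total paid = 43·$245.00 + $109.10 = $10,644.10; interest = $10,644.10 − $8,250.00 = $2,394.10.

$2,394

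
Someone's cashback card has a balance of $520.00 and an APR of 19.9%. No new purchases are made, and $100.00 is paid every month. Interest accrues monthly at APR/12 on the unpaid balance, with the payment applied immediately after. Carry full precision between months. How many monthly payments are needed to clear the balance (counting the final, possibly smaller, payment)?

Monthly rate r = 19.9%/12 = 1.65833% = 0.0165833.
Recurrence: B ← B·(1+r) − $100.00.
Month 1: interest $8.62; balance after payment $428.62.
Month 2: interest $7.11; balance after payment $335.73.
Month 3: interest $5.57; balance after payment $241.30.
Month 4: interest $4.00; balance after payment $145.30.
Month 5: interest $2.41; balance after payment $47.71.
Month 6: interest $0.79; balance after payment $0.00.

6 months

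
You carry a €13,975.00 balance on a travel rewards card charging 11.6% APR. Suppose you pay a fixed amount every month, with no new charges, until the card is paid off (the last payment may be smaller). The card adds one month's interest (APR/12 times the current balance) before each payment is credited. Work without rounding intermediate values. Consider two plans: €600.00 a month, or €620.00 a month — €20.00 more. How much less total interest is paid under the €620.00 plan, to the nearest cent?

€70.94

Monthly rate r = 11.6%/12 = 0.966667% = 0.00966667.
At €600.00/mo: n = ⌈−ln(1 − rB₀/P)/ln(1+r)⌉ = 27 payments (last €310.26); total interest = total paid − €13,975.00 = €1,935.26.
At €620.00/mo: 26 payments (last €339.32); total interest €1,864.32.
Interest saved = €1,935.26 − €1,864.32 = €70.94.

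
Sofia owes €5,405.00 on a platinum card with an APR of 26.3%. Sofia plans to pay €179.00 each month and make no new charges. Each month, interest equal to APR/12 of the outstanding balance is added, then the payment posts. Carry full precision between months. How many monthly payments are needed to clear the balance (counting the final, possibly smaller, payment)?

Monthly rate r = 26.3%/12 = 2.19167% = 0.0219167.
Recurrence: B ← B·(1+r) − €179.00.
Month 1: interest €118.46; balance after payment €5,344.46.
Month 2: interest €117.13; balance after payment €5,282.59.
Closed form: n = −ln(1 − rB₀/P)/ln(1+r) = −ln(0.33821)/ln(1.02192) ≈ 50.004, so the balance reaches zero during payment 51.

51 payments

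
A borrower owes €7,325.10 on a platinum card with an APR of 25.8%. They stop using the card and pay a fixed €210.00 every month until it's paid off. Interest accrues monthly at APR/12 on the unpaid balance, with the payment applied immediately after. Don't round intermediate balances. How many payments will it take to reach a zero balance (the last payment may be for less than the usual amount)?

66 payments

Monthly rate r = 25.8%/12 = 2.15% = 0.0215.
Recurrence: B ← B·(1+r) − €210.00.
Month 1: interest €157.49; balance after payment €7,272.59.
Month 2: interest €156.36; balance after payment €7,218.95.
Closed form: n = −ln(1 − rB₀/P)/ln(1+r) = −ln(0.25005)/ln(1.0215) ≈ 65.160, so the balance reaches zero during payment 66.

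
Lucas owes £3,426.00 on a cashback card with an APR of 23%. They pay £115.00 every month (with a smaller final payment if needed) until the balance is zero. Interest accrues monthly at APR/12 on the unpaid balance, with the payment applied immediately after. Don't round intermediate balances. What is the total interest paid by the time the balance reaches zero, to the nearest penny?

£1,700.56

Monthly rate r = 23%/12 = 1.91667% = 0.0191667.
Payoff takes n = ⌈−ln(1 − rB₀/P)/ln(1+r)⌉ = ⌈44.577⌉ = 45 payments; the last is £66.56.
Total paid = 44·£115.00 + £66.56 = £5,126.56.
Total interest = total paid − principal = £5,126.56 − £3,426.00 = £1,700.56.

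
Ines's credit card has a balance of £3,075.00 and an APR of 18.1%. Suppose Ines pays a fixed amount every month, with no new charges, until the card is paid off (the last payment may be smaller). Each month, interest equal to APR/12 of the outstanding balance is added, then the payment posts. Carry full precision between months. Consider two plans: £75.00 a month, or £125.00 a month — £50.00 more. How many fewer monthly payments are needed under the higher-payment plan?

Monthly rate r = 18.1%/12 = 1.50833% = 0.0150833.
At £75.00/mo: n = ⌈−ln(1 − rB₀/P)/ln(1+r)⌉ = 65 payments (last £26.68); total interest = total paid − £3,075.00 = £1,751.68.
At £125.00/mo: 31 payments (last £121.78); total interest £796.78.
Payments saved = 65 − 31 = 34.

34 fewer payments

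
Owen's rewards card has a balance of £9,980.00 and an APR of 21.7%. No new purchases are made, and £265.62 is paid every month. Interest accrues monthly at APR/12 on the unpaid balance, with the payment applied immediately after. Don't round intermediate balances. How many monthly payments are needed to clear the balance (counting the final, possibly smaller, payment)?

Monthly rate r = 21.7%/12 = 1.80833% = 0.0180833.
Recurrence: B ← B·(1+r) − £265.62.
Month 1: interest £180.47; balance after payment £9,894.85.
Month 2: interest £178.93; balance after payment £9,808.16.
Closed form: n = −ln(1 − rB₀/P)/ln(1+r) = −ln(0.32056)/ln(1.01808) ≈ 63.480, so the balance reaches zero during payment 64.

64 payments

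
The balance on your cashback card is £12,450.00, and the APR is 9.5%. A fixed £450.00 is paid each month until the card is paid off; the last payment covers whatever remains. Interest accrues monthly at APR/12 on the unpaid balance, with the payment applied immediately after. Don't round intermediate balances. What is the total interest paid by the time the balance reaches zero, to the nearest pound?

£1,658

Monthly rate r = 9.5%/12 = 0.791667% = 0.00791667.
Payoff takes n = ⌈−ln(1 − rB₀/P)/ln(1+r)⌉ = ⌈31.351⌉ = 32 payments; the last is £158.22.
Total paid = 31·£450.00 + £158.22 = £14,108.22.
Total interest = total paid − principal = £14,108.22 − £12,450.00 = £1,658.22.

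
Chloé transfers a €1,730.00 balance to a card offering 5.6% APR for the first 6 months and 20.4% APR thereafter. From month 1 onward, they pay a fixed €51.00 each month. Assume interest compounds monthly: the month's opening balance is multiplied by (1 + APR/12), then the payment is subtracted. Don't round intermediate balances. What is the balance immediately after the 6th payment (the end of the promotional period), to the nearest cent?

€1,469.42

Promo months 1–6 at r₀ = 5.6%/12 = 0.00466667; months 7+ at r₁ = 20.4%/12 = 0.017.
After month 6: iterate B ← B·(1+r₀) − €51.00 for 6 months → €1,469.42.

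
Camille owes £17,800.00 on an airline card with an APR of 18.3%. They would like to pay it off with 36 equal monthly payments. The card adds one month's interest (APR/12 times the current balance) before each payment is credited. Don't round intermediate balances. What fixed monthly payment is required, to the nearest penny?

Monthly rate r = 18.3%/12 = 1.525% = 0.01525.
Level-payment amortization: P = B₀·r / (1 − (1+r)^(−n)) = 17800.00·0.01525 / (1 − 1.01525^(−36)).
Denominator 1 − (1+r)^(−36) = 0.420074686.
P = 271.45 / 0.420074686 ≈ 646.19.

£646.19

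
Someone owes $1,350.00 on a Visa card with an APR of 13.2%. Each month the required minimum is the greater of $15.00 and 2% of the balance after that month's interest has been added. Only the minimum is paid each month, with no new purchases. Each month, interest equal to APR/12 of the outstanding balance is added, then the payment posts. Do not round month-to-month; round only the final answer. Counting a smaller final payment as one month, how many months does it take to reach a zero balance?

137 months

Monthly rate r = 13.2%/12 = 1.1% = 0.011.
While 2% of the post-interest balance exceeds $15.00, each month B ← (B·(1+r))·(1 − 0.02), i.e. B shrinks by the factor (1+r)·0.98 = 0.99078.
This holds for months 1–65. Entering month 66 the balance is $739.36; 2% of the post-interest balance is now below $15.00, so the flat $15.00 minimum applies from here.
From month 66 a fixed $15.00 at rate r clears $739.36 in 72 more payments. Total: 65 + 72 = 137 months.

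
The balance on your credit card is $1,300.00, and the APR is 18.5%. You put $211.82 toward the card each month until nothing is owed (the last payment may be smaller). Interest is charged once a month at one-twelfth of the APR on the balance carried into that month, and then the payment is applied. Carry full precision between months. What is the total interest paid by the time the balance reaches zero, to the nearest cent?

Monthly rate r = 18.5%/12 = 1.54167% = 0.0154167.
Payoff takes n = ⌈−ln(1 − rB₀/P)/ln(1+r)⌉ = ⌈6.497⌉ = 7 payments; the last is $105.66.
Total paid = 6·$211.82 + $105.66 = $1,376.58.
Total interest = total paid − principal = $1,376.58 − $1,300.00 = $76.58.

$76.58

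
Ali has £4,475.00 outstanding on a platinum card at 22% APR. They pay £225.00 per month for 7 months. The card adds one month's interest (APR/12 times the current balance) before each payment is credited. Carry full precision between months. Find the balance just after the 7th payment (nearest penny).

Monthly rate r = 22%/12 = 1.83333% = 0.0183333.
Each month: B ← B·(1+r) − £225.00.
Month 1: interest £82.04; balance after payment £4,332.04.
Month 2: interest £79.42; balance after payment £4,186.46.
Month 3: interest £76.75; balance after payment £4,038.21.
Month 4: interest £74.03; balance after payment £3,887.25.
Month 5: interest £71.27; balance after payment £3,733.51.
Month 6: interest £68.45; balance after payment £3,576.96.
Month 7: interest £65.58; balance after payment £3,417.54.

£3,417.54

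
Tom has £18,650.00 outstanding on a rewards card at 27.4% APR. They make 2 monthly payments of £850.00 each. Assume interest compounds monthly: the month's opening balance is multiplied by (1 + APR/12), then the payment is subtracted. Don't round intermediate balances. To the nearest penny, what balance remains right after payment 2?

Monthly rate r = 27.4%/12 = 2.28333% = 0.0228333.
Each month: B ← B·(1+r) − £850.00.
Month 1: interest £425.84; balance after payment £18,225.84.
Month 2: interest £416.16; balance after payment £17,792.00.

£17,792.00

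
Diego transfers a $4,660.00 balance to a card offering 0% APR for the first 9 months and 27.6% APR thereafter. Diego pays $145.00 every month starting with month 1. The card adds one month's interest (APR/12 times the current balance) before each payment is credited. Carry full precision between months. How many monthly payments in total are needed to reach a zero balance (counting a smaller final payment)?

43 payments

Promo months 1–9 at r₀ = 0%/12 = 0; months 10+ at r₁ = 27.6%/12 = 0.023.
After month 9 (no interest yet): B = $4,660.00 − 9·$145.00 = $3,355.00.
Then at r₁ with $145.00/mo: n₂ = −ln(1 − r₁·B/P)/ln(1+r₁) ≈ 33.41 → 34 more payments.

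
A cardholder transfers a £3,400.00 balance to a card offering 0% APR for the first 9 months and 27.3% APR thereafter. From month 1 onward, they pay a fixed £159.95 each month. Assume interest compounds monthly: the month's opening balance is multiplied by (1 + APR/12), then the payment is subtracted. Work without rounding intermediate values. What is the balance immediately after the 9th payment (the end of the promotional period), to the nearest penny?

£1,960.45

Promo months 1–9 at r₀ = 0%/12 = 0; months 10+ at r₁ = 27.3%/12 = 0.02275.
After month 9 (no interest yet): B = £3,400.00 − 9·£159.95 = £1,960.45.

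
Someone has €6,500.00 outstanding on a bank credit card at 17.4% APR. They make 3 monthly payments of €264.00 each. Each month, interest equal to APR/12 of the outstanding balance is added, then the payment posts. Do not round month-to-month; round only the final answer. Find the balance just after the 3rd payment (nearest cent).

€5,983.33

Monthly rate r = 17.4%/12 = 1.45% = 0.0145.
Each month: B ← B·(1+r) − €264.00.
Month 1: interest €94.25; balance after payment €6,330.25.
Month 2: interest €91.79; balance after payment €6,158.04.
Month 3: interest €89.29; balance after payment €5,983.33.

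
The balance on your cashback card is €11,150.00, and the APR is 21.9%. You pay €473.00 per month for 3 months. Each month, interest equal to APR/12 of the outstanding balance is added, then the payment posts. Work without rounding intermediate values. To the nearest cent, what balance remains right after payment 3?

Monthly rate r = 21.9%/12 = 1.825% = 0.01825.
Each month: B ← B·(1+r) − €473.00.
Month 1: interest €203.49; balance after payment €10,880.49.
Month 2: interest €198.57; balance after payment €10,606.06.
Month 3: interest €193.56; balance after payment €10,326.62.

€10,326.62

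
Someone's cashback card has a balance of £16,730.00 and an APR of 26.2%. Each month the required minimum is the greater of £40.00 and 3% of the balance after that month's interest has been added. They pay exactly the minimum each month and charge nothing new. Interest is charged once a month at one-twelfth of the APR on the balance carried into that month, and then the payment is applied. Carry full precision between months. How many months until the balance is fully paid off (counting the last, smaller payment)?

346 months

Monthly rate r = 26.2%/12 = 2.18333% = 0.0218333.
While 3% of the post-interest balance exceeds £40.00, each month B ← (B·(1+r))·(1 − 0.03), i.e. B shrinks by the factor (1+r)·0.97 = 0.99118.
This holds for months 1–288. Entering month 289 the balance is £1,303.81; 3% of the post-interest balance is now below £40.00, so the flat £40.00 minimum applies from here.
From month 289 a fixed £40.00 at rate r clears £1,303.81 in 58 more payments. Total: 288 + 58 = 346 months.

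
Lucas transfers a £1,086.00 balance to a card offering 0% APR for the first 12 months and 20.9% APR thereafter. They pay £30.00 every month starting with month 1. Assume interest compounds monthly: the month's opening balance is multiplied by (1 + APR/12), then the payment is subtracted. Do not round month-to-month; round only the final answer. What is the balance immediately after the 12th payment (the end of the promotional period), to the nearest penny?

Promo months 1–12 at r₀ = 0%/12 = 0; months 13+ at r₁ = 20.9%/12 = 0.0174167.
After month 12 (no interest yet): B = £1,086.00 − 12·£30.00 = £726.00.

£726.00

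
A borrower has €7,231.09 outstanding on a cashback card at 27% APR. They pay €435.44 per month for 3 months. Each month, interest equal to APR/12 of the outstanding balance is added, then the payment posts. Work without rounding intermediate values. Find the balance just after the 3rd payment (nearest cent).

Monthly rate r = 27%/12 = 2.25% = 0.0225.
Each month: B ← B·(1+r) − €435.44.
Month 1: interest €162.70; balance after payment €6,958.35.
Month 2: interest €156.56; balance after payment €6,679.47.
Month 3: interest €150.29; balance after payment €6,394.32.

€6,394.32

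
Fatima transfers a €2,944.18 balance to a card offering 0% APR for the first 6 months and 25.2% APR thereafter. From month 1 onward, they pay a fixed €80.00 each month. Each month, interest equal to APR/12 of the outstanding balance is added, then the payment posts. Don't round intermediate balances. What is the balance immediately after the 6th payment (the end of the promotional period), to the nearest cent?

€2,464.18

Promo months 1–6 at r₀ = 0%/12 = 0; months 7+ at r₁ = 25.2%/12 = 0.021.
After month 6 (no interest yet): B = €2,944.18 − 6·€80.00 = €2,464.18.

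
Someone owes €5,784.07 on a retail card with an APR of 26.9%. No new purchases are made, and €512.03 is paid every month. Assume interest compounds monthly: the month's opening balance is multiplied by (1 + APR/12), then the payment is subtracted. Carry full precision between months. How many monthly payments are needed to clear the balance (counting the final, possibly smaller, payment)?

Monthly rate r = 26.9%/12 = 2.24167% = 0.0224167.
Recurrence: B ← B·(1+r) − €512.03.
Month 1: interest €129.66; balance after payment €5,401.70.
Month 2: interest €121.09; balance after payment €5,010.76.
Closed form: n = −ln(1 − rB₀/P)/ln(1+r) = −ln(0.74677)/ln(1.02242) ≈ 13.171, so the balance reaches zero during payment 14.

14 payments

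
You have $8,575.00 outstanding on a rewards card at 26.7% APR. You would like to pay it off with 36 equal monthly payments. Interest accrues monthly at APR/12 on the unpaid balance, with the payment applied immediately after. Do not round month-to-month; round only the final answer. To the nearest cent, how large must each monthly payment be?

Monthly rate r = 26.7%/12 = 2.225% = 0.02225.
Level-payment amortization: P = B₀·r / (1 − (1+r)^(−n)) = 8575.00·0.02225 / (1 − 1.02225^(−36)).
Denominator 1 − (1+r)^(−36) = 0.54716112.
P = 190.794 / 0.54716112 ≈ 348.70.

$348.70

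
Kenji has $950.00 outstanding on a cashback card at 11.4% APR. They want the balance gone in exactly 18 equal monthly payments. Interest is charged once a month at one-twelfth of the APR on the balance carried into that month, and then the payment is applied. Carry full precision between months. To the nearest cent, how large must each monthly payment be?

Monthly rate r = 11.4%/12 = 0.95% = 0.0095.
Level-payment amortization: P = B₀·r / (1 − (1+r)^(−n)) = 950.00·0.0095 / (1 − 1.0095^(−18)).
Denominator 1 − (1+r)^(−18) = 0.156497875.
P = 9.025 / 0.156497875 ≈ 57.67.

$57.67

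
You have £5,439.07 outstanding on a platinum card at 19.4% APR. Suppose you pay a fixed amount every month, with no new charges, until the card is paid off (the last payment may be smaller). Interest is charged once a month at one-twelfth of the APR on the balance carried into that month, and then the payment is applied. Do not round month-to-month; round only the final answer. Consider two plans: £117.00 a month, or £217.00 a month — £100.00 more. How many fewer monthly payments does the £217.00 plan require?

Monthly rate r = 19.4%/12 = 1.61667% = 0.0161667.
At £117.00/mo: n = ⌈−ln(1 − rB₀/P)/ln(1+r)⌉ = 87 payments (last £97.23); total interest = total paid − £5,439.07 = £4,720.16.
At £217.00/mo: 33 payments (last £86.46); total interest £1,591.39.
Payments saved = 87 − 33 = 54.

54 fewer payments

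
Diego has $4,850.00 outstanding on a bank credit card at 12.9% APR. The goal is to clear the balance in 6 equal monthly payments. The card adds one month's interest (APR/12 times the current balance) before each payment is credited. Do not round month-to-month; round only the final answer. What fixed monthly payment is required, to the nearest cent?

Monthly rate r = 12.9%/12 = 1.075% = 0.01075.
Level-payment amortization: P = B₀·r / (1 − (1+r)^(−n)) = 4850.00·0.01075 / (1 − 1.01075^(−6)).
Denominator 1 − (1+r)^(−6) = 0.0621411089.
P = 52.1375 / 0.0621411089 ≈ 839.02.

$839.02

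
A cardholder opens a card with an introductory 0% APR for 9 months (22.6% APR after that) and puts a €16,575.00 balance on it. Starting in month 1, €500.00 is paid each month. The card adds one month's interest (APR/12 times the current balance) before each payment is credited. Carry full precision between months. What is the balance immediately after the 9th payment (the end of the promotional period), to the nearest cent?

€12,075.00

Promo months 1–9 at r₀ = 0%/12 = 0; months 10+ at r₁ = 22.6%/12 = 0.0188333.
After month 9 (no interest yet): B = €16,575.00 − 9·€500.00 = €12,075.00.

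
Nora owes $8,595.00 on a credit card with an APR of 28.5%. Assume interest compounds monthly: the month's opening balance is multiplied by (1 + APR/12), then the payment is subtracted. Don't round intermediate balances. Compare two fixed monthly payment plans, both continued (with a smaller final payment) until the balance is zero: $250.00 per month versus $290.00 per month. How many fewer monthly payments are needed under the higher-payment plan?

21 fewer payments

Monthly rate r = 28.5%/12 = 2.375% = 0.02375.
At $250.00/mo: n = ⌈−ln(1 − rB₀/P)/ln(1+r)⌉ = 73 payments (last $60.90); total interest = total paid − $8,595.00 = $9,465.90.
At $290.00/mo: 52 payments (last $247.17); total interest $6,442.17.
Payments saved = 73 − 52 = 21.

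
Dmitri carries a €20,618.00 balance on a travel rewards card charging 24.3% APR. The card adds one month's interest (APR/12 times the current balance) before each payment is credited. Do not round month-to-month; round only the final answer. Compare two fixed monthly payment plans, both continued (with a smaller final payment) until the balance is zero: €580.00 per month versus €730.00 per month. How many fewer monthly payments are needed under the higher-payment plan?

Monthly rate r = 24.3%/12 = 2.025% = 0.02025.
At €580.00/mo: n = ⌈−ln(1 − rB₀/P)/ln(1+r)⌉ = 64 payments (last €274.40); total interest = total paid − €20,618.00 = €16,196.40.
At €730.00/mo: 43 payments (last €237.68); total interest €10,279.68.
Payments saved = 64 − 43 = 21.

21 fewer payments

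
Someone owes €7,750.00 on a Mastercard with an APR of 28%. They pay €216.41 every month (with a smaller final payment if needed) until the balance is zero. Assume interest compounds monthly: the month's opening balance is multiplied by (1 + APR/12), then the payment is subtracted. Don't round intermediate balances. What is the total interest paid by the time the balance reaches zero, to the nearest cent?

€9,190.47

Monthly rate r = 28%/12 = 2.33333% = 0.0233333.
Payoff takes n = ⌈−ln(1 − rB₀/P)/ln(1+r)⌉ = ⌈78.277⌉ = 79 payments; the last is €60.49.
Total paid = 78·€216.41 + €60.49 = €16,940.47.
Total interest = total paid − principal = €16,940.47 − €7,750.00 = €9,190.47.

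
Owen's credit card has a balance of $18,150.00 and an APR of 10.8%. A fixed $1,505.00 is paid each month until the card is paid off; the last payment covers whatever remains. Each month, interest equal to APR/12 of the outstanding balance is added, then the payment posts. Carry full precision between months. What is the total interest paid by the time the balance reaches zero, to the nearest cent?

Monthly rate r = 10.8%/12 = 0.9% = 0.009.
Payoff takes n = ⌈−ln(1 − rB₀/P)/ln(1+r)⌉ = ⌈12.823⌉ = 13 payments; the last is $1,239.92.
Total paid = 12·$1,505.00 + $1,239.92 = $19,299.92.
Total interest = total paid − principal = $19,299.92 − $18,150.00 = $1,149.92.

$1,149.92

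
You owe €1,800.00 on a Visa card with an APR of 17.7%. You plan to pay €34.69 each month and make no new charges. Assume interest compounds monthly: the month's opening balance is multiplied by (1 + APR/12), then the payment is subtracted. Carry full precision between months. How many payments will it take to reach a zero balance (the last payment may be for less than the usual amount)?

100 months

Monthly rate r = 17.7%/12 = 1.475% = 0.01475.
Recurrence: B ← B·(1+r) − €34.69.
Month 1: interest €26.55; balance after payment €1,791.86.
Month 2: interest €26.43; balance after payment €1,783.60.
Closed form: n = −ln(1 − rB₀/P)/ln(1+r) = −ln(0.23465)/ln(1.01475) ≈ 99.005, so the balance reaches zero during payment 100.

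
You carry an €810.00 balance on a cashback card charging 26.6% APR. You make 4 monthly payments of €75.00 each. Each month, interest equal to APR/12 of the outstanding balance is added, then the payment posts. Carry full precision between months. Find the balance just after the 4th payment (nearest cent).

€574.12

Monthly rate r = 26.6%/12 = 2.21667% = 0.0221667.
Each month: B ← B·(1+r) − €75.00.
Month 1: interest €17.96; balance after payment €752.96.
Month 2: interest €16.69; balance after payment €694.65.
Month 3: interest €15.40; balance after payment €635.04.
Month 4: interest €14.08; balance after payment €574.12.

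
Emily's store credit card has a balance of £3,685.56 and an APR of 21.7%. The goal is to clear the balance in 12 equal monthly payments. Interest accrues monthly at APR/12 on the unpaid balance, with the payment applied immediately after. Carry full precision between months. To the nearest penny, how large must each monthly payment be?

£344.42

Monthly rate r = 21.7%/12 = 1.80833% = 0.0180833.
Level-payment amortization: P = B₀·r / (1 − (1+r)^(−n)) = 3685.56·0.0180833 / (1 − 1.01808^(−12)).
Denominator 1 − (1+r)^(−12) = 0.193507996.
P = 66.6472 / 0.193507996 ≈ 344.42.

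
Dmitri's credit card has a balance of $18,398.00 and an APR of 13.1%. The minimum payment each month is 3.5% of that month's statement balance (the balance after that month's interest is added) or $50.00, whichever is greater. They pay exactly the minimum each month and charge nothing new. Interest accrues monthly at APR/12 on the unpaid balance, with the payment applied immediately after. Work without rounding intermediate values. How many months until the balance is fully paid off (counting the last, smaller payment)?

138 months

Monthly rate r = 13.1%/12 = 1.09167% = 0.0109167.
While 3.5% of the post-interest balance exceeds $50.00, each month B ← (B·(1+r))·(1 − 0.035), i.e. B shrinks by the factor (1+r)·0.965 = 0.97553.
This holds for months 1–104. Entering month 105 the balance is $1,399.61; 3.5% of the post-interest balance is now below $50.00, so the flat $50.00 minimum applies from here.
From month 105 a fixed $50.00 at rate r clears $1,399.61 in 34 more payments. Total: 104 + 34 = 138 months.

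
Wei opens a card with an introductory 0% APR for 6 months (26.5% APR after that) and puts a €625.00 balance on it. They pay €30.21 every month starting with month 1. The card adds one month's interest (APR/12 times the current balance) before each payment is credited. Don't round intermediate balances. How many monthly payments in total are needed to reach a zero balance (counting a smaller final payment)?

Promo months 1–6 at r₀ = 0%/12 = 0; months 7+ at r₁ = 26.5%/12 = 0.0220833.
After month 6 (no interest yet): B = €625.00 − 6·€30.21 = €443.74.
Then at r₁ with €30.21/mo: n₂ = −ln(1 − r₁·B/P)/ln(1+r₁) ≈ 17.95 → 18 more payments.

24 payments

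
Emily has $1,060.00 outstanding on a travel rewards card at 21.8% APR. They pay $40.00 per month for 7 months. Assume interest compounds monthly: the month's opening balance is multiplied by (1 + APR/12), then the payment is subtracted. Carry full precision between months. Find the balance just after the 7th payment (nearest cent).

$906.64

Monthly rate r = 21.8%/12 = 1.81667% = 0.0181667.
Each month: B ← B·(1+r) − $40.00.
Month 1: interest $19.26; balance after payment $1,039.26.
Month 2: interest $18.88; balance after payment $1,018.14.
Month 3: interest $18.50; balance after payment $996.63.
Month 4: interest $18.11; balance after payment $974.74.
Month 5: interest $17.71; balance after payment $952.45.
Month 6: interest $17.30; balance after payment $929.75.
Month 7: interest $16.89; balance after payment $906.64.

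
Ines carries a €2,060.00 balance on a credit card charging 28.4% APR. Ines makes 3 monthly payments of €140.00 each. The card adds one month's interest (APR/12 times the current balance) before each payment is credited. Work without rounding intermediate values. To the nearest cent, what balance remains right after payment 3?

€1,779.73

Monthly rate r = 28.4%/12 = 2.36667% = 0.0236667.
Each month: B ← B·(1+r) − €140.00.
Month 1: interest €48.75; balance after payment €1,968.75.
Month 2: interest €46.59; balance after payment €1,875.35.
Month 3: interest €44.38; balance after payment €1,779.73.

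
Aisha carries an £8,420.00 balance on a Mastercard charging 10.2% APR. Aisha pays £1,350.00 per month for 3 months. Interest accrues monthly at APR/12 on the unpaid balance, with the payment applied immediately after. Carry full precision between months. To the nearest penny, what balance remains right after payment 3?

Monthly rate r = 10.2%/12 = 0.85% = 0.0085.
Each month: B ← B·(1+r) − £1,350.00.
Month 1: interest £71.57; balance after payment £7,141.57.
Month 2: interest £60.70; balance after payment £5,852.27.
Month 3: interest £49.74; balance after payment £4,552.02.

£4,552.02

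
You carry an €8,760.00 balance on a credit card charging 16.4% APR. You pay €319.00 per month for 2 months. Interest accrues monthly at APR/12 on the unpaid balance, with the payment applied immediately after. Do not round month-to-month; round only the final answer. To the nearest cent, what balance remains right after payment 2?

€8,358.72

Monthly rate r = 16.4%/12 = 1.36667% = 0.0136667.
Each month: B ← B·(1+r) − €319.00.
Month 1: interest €119.72; balance after payment €8,560.72.
Month 2: interest €117.00; balance after payment €8,358.72.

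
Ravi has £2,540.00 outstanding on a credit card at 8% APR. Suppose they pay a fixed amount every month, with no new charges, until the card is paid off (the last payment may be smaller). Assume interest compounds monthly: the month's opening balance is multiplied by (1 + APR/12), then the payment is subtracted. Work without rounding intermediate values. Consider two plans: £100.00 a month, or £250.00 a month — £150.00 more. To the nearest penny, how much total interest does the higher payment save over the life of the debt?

Monthly rate r = 8%/12 = 0.666667% = 0.00666667.
At £100.00/mo: n = ⌈−ln(1 − rB₀/P)/ln(1+r)⌉ = 28 payments (last £92.19); total interest = total paid − £2,540.00 = £252.19.
At £250.00/mo: 11 payments (last £139.08); total interest £99.08.
Interest saved = £252.19 − £99.08 = £153.11.

£153.11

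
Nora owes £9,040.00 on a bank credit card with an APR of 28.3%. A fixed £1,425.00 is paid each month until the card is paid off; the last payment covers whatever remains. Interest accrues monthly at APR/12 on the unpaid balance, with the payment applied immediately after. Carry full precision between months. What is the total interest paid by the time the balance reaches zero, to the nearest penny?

£868.05

Monthly rate r = 28.3%/12 = 2.35833% = 0.0235833.
Payoff takes n = ⌈−ln(1 − rB₀/P)/ln(1+r)⌉ = ⌈6.952⌉ = 7 payments; the last is £1,358.05.
Total paid = 6·£1,425.00 + £1,358.05 = £9,908.05.
Total interest = total paid − principal = £9,908.05 − £9,040.00 = £868.05.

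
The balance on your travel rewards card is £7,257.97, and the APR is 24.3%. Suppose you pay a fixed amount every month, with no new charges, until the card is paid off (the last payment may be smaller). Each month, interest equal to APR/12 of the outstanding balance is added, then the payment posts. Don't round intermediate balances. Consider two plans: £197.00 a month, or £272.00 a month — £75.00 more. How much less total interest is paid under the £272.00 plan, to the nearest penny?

Monthly rate r = 24.3%/12 = 2.025% = 0.02025.
At £197.00/mo: n = ⌈−ln(1 − rB₀/P)/ln(1+r)⌉ = 69 payments (last £73.33); total interest = total paid − £7,257.97 = £6,211.36.
At £272.00/mo: 39 payments (last £210.33); total interest £3,288.36.
Interest saved = £6,211.36 − £3,288.36 = £2,923.00.

£2,923.00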